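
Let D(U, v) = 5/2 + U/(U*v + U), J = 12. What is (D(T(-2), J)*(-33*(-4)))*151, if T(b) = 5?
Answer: 667722/13 ≈ 51363.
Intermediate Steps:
D(U, v) = 5/2 + U/(U + U*v) (D(U, v) = 5*(½) + U/(U + U*v) = 5/2 + U/(U + U*v))
(D(T(-2), J)*(-33*(-4)))*151 = (((7 + 5*12)/(2*(1 + 12)))*(-33*(-4)))*151 = (((½)*(7 + 60)/13)*132)*151 = (((½)*(1/13)*67)*132)*151 = ((67/26)*132)*151 = (4422/13)*151 = 667722/13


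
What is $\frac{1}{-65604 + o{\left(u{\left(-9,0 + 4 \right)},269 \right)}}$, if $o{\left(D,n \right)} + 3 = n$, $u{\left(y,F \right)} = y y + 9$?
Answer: $- \frac{1}{65338} \approx -1.5305 \cdot 10^{-5}$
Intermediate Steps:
$u{\left(y,F \right)} = 9 + y^{2}$ ($u{\left(y,F \right)} = y^{2} + 9 = 9 + y^{2}$)
$o{\left(D,n \right)} = -3 + n$
$\frac{1}{-65604 + o{\left(u{\left(-9,0 + 4 \right)},269 \right)}} = \frac{1}{-65604 + \left(-3 + 269\right)} = \frac{1}{-65604 + 266} = \frac{1}{-65338} = - \frac{1}{65338}$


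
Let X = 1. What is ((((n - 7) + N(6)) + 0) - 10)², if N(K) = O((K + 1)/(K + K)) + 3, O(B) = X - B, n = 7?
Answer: 6241/144 ≈ 43.340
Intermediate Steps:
O(B) = 1 - B
N(K) = 4 - (1 + K)/(2*K) (N(K) = (1 - (K + 1)/(K + K)) + 3 = (1 - (1 + K)/(2*K)) + 3 = 4 - (1 + K)/(2*K))
((((n - 7) + N(6)) + 0) - 10)² = ((((7 - 7) + (½)*(-1 + 7*6)/6) + 0) - 10)² = (((0 + (½)*(⅙)*(-1 + 42)) + 0) - 10)² = (((0 + (½)*(⅙)*41) + 0) - 10)² = (((0 + 41/12) + 0) - 10)² = ((41/12 + 0) - 10)² = (41/12 - 10)² = (-79/12)² = 6241/144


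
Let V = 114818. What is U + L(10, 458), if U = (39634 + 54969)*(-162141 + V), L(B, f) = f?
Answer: -4476897311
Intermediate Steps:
U = -4476897769 (U = (39634 + 54969)*(-162141 + 114818) = 94603*(-47323) = -4476897769)
U + L(10, 458) = -4476897769 + 458 = -4476897311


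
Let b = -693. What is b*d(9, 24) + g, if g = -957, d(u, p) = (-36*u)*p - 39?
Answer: 5414838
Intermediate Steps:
d(u, p) = -39 - 36*p*u (d(u, p) = -36*p*u - 39 = -39 - 36*p*u)
b*d(9, 24) + g = -693*(-39 - 36*24*9) - 957 = -693*(-39 - 7776) - 957 = -693*(-7815) - 957 = 5415795 - 957 = 5414838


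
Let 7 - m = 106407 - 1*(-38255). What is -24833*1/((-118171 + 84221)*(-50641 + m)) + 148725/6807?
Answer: 328697026493923/15044148884800 ≈ 21.849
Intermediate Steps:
m = -144655 (m = 7 - (106407 - 1*(-38255)) = 7 - (106407 + 38255) = 7 - 1*144662 = 7 - 144662 = -144655)
-24833*1/((-118171 + 84221)*(-50641 + m)) + 148725/6807 = -24833*1/((-118171 + 84221)*(-50641 - 144655)) + 148725/6807 = -24833/((-195296*(-33950))) + 148725*(1/6807) = -24833/6630299200 + 49575/2269 = 328697026493923/15044148884800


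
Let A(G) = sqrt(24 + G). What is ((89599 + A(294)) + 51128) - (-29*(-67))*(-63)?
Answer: 263136 + sqrt(318) ≈ 2.6315e+5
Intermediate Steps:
((89599 + A(294)) + 51128) - (-29*(-67))*(-63) = ((89599 + sqrt(24 + 294)) + 51128) - (-29*(-67))*(-63) = ((89599 + sqrt(318)) + 51128) - 1943*(-63) = (140727 + sqrt(318)) - 1*(-122409) = (140727 + sqrt(318)) + 122409 = 263136 + sqrt(318)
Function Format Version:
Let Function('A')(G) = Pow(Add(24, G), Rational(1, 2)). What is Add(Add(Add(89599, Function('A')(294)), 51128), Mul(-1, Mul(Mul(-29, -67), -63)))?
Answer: Add(263136, Pow(318, Rational(1, 2))) ≈ 2.6315e+5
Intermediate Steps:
Add(Add(Add(89599, Function('A')(294)), 51128), Mul(-1, Mul(Mul(-29, -67), -63))) = Add(Add(Add(89599, Pow(Add(24, 294), Rational(1, 2))), 51128), Mul(-1, Mul(Mul(-29, -67), -63))) = Add(Add(Add(89599, Pow(318, Rational(1, 2))), 51128), Mul(-1, Mul(1943, -63))) = Add(Add(140727, Pow(318, Rational(1, 2))), Mul(-1, -122409)) = Add(Add(140727, Pow(318, Rational(1, 2))), 122409) = Add(263136, Pow(318, Rational(1, 2)))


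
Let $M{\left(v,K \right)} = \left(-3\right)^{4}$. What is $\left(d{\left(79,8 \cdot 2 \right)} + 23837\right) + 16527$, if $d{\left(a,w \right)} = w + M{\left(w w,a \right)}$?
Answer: $40461$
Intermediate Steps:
$M{\left(v,K \right)} = 81$
$d{\left(a,w \right)} = 81 + w$ ($d{\left(a,w \right)} = w + 81 = 81 + w$)
$\left(d{\left(79,8 \cdot 2 \right)} + 23837\right) + 16527 = \left(\left(81 + 8 \cdot 2\right) + 23837\right) + 16527 = \left(\left(81 + 16\right) + 23837\right) + 16527 = \left(97 + 23837\right) + 16527 = 23934 + 16527 = 40461$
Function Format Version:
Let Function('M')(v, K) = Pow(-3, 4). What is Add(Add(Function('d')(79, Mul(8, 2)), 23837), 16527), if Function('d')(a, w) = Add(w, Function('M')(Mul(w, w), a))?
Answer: 40461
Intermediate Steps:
Function('M')(v, K) = 81
Function('d')(a, w) = Add(81, w) (Function('d')(a, w) = Add(w, 81) = Add(81, w))
Add(Add(Function('d')(79, Mul(8, 2)), 23837), 16527) = Add(Add(Add(81, Mul(8, 2)), 23837), 16527) = Add(Add(Add(81, 16), 23837), 16527) = Add(Add(97, 23837), 16527) = Add(23934, 16527) = 40461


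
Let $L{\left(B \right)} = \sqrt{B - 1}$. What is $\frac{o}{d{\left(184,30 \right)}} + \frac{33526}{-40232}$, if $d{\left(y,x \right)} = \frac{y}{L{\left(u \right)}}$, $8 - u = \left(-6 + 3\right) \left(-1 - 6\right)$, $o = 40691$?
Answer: $- \frac{16763}{20116} + \frac{40691 i \sqrt{14}}{184} \approx -0.83332 + 827.46 i$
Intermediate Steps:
$u = -13$ ($u = 8 - \left(-6 + 3\right) \left(-1 - 6\right) = 8 - \left(-3\right) \left(-7\right) = 8 - 21 = -13$)
$L{\left(B \right)} = \sqrt{-1 + B}$
$d{\left(y,x \right)} = - \frac{i y \sqrt{14}}{14}$ ($d{\left(y,x \right)} = \frac{y}{\sqrt{-1 - 13}} = \frac{y}{\sqrt{-14}} = \frac{y}{i \sqrt{14}} = y \left(- \frac{i \sqrt{14}}{14}\right) = - \frac{i y \sqrt{14}}{14}$)
$\frac{o}{d{\left(184,30 \right)}} + \frac{33526}{-40232} = \frac{40691}{\left(- \frac{1}{14}\right) i 184 \sqrt{14}} + \frac{33526}{-40232} = \frac{40691}{\left(- \frac{92}{7}\right) i \sqrt{14}} + 33526 \left(- \frac{1}{40232}\right) = 40691 \frac{i \sqrt{14}}{184} - \frac{16763}{20116} = \frac{40691 i \sqrt{14}}{184} - \frac{16763}{20116} = - \frac{16763}{20116} + \frac{40691 i \sqrt{14}}{184}$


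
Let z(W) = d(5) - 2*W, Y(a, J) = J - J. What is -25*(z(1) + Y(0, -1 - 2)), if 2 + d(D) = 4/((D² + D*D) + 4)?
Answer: 2650/27 ≈ 98.148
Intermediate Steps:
Y(a, J) = 0
d(D) = -2 + 4/(4 + 2*D²) (d(D) = -2 + 4/((D² + D*D) + 4) = -2 + 4/((D² + D²) + 4) = -2 + 4/(2*D² + 4) = -2 + 4/(4 + 2*D²))
z(W) = -52/27 - 2*W (z(W) = 2*(-1 - 1*5²)/(2 + 5²) - 2*W = 2*(-1 - 1*25)/(2 + 25) - 2*W = 2*(-1 - 25)/27 - 2*W = 2*(1/27)*(-26) - 2*W = -52/27 - 2*W)
-25*(z(1) + Y(0, -1 - 2)) = -25*((-52/27 - 2*1) + 0) = -25*((-52/27 - 2) + 0) = -25*(-106/27 + 0) = -25*(-106/27) = 2650/27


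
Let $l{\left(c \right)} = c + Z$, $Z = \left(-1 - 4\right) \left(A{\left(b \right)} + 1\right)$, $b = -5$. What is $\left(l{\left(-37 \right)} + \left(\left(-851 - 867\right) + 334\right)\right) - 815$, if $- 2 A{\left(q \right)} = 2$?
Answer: $-2236$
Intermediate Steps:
$A{\left(q \right)} = -1$ ($A{\left(q \right)} = \left(- \frac{1}{2}\right) 2 = -1$)
$Z = 0$ ($Z = \left(-1 - 4\right) \left(-1 + 1\right) = \left(-1 - 4\right) 0 = \left(-5\right) 0 = 0$)
$l{\left(c \right)} = c$ ($l{\left(c \right)} = c + 0 = c$)
$\left(l{\left(-37 \right)} + \left(\left(-851 - 867\right) + 334\right)\right) - 815 = \left(-37 + \left(\left(-851 - 867\right) + 334\right)\right) - 815 = \left(-37 + \left(-1718 + 334\right)\right) - 815 = \left(-37 - 1384\right) - 815 = -1421 - 815 = -2236$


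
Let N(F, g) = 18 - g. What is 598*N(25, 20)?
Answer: -1196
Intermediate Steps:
598*N(25, 20) = 598*(18 - 1*20) = 598*(18 - 20) = 598*(-2) = -1196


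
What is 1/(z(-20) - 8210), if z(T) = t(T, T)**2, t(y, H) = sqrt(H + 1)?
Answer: -1/8229 ≈ -0.00012152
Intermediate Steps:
t(y, H) = sqrt(1 + H)
z(T) = 1 + T (z(T) = (sqrt(1 + T))**2 = 1 + T)
1/(z(-20) - 8210) = 1/((1 - 20) - 8210) = 1/(-19 - 8210) = 1/(-8229) = -1/8229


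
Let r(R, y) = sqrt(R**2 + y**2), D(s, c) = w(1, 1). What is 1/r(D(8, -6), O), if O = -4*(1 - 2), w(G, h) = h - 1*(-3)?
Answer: sqrt(2)/8 ≈ 0.17678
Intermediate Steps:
w(G, h) = 3 + h (w(G, h) = h + 3 = 3 + h)
D(s, c) = 4 (D(s, c) = 3 + 1 = 4)
O = 4 (O = -4*(-1) = 4)
1/r(D(8, -6), O) = 1/(sqrt(4**2 + 4**2)) = 1/(sqrt(16 + 16)) = 1/(sqrt(32)) = 1/(4*sqrt(2)) = sqrt(2)/8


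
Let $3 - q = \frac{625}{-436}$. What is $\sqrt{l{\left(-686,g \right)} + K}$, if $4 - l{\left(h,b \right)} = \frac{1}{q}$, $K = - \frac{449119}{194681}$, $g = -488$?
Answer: $\frac{\sqrt{207820146496171777}}{376318373} \approx 1.2114$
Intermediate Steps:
$K = - \frac{449119}{194681}$ ($K = \left(-449119\right) \frac{1}{194681} = - \frac{449119}{194681} \approx -2.3069$)
$q = \frac{1933}{436}$ ($q = 3 - \frac{625}{-436} = 3 - 625 \left(- \frac{1}{436}\right) = 3 - - \frac{625}{436} = 3 + \frac{625}{436} = \frac{1933}{436} \approx 4.4335$)
$l{\left(h,b \right)} = \frac{7296}{1933}$ ($l{\left(h,b \right)} = 4 - \frac{1}{\frac{1933}{436}} = 4 - \frac{436}{1933} = \frac{7296}{1933}$)
$\sqrt{l{\left(-686,g \right)} + K} = \sqrt{\frac{7296}{1933} - \frac{449119}{194681}} = \sqrt{\frac{552245549}{376318373}} = \frac{\sqrt{207820146496171777}}{376318373}$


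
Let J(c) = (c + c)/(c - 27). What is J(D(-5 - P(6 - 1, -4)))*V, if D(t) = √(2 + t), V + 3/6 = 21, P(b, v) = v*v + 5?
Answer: 82*√6/(2*√6 + 27*I) ≈ 1.3068 - 7.2021*I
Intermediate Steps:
P(b, v) = 5 + v² (P(b, v) = v² + 5 = 5 + v²)
V = 41/2 (V = -½ + 21 = 41/2 ≈ 20.500)
J(c) = 2*c/(-27 + c) (J(c) = (2*c)/(-27 + c) = 2*c/(-27 + c))
J(D(-5 - P(6 - 1, -4)))*V = (2*√(2 + (-5 - (5 + (-4)²)))/(-27 + √(2 + (-5 - (5 + (-4)²)))))*(41/2) = (2*√(2 + (-5 - (5 + 16)))/(-27 + √(2 + (-5 - (5 + 16)))))*(41/2) = (2*√(2 + (-5 - 1*21))/(-27 + √(2 + (-5 - 1*21))))*(41/2) = (2*√(2 + (-5 - 21))/(-27 + √(2 + (-5 - 21))))*(41/2) = (2*√(2 - 26)/(-27 + √(2 - 26)))*(41/2) = (2*√(-24)/(-27 + √(-24)))*(41/2) = (2*(2*I*√6)/(-27 + 2*I*√6))*(41/2) = (4*I*√6/(-27 + 2*I*√6))*(41/2) = 82*I*√6/(-27 + 2*I*√6)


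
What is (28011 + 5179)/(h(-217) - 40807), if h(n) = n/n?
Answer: -16595/20403 ≈ -0.81336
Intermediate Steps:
h(n) = 1
(28011 + 5179)/(h(-217) - 40807) = (28011 + 5179)/(1 - 40807) = 33190/(-40806) = 33190*(-1/40806) = -16595/20403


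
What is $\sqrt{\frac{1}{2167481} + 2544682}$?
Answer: $\frac{3 \sqrt{1328316620283374187}}{2167481} \approx 1595.2$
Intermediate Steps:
$\sqrt{\frac{1}{2167481} + 2544682} = \sqrt{\frac{5515549886043}{2167481}} = \frac{3 \sqrt{1328316620283374187}}{2167481}$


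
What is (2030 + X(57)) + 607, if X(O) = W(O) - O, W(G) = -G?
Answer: 2523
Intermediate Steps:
X(O) = -2*O (X(O) = -O - O = -2*O)
(2030 + X(57)) + 607 = (2030 - 2*57) + 607 = (2030 - 114) + 607 = 1916 + 607 = 2523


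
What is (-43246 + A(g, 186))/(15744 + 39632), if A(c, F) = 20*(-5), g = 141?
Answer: -21673/27688 ≈ -0.78276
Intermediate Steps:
A(c, F) = -100
(-43246 + A(g, 186))/(15744 + 39632) = (-43246 - 100)/(15744 + 39632) = -43346/55376 = -43346*1/55376 = -21673/27688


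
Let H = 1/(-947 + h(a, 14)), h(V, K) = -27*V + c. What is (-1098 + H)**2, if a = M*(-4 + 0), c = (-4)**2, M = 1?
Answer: 816592359025/677329 ≈ 1.2056e+6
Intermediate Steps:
c = 16
a = -4 (a = 1*(-4 + 0) = 1*(-4) = -4)
h(V, K) = 16 - 27*V (h(V, K) = -27*V + 16 = 16 - 27*V)
H = -1/823 (H = 1/(-947 + (16 - 27*(-4))) = 1/(-947 + (16 + 108)) = 1/(-947 + 124) = 1/(-823) = -1/823 ≈ -0.0012151)
(-1098 + H)**2 = (-1098 - 1/823)**2 = (-903655/823)**2 = 816592359025/677329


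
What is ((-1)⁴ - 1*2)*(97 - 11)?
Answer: -86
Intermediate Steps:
((-1)⁴ - 1*2)*(97 - 11) = (1 - 2)*86 = -1*86 = -86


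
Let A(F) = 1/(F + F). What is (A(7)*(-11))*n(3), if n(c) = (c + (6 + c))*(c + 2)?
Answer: -330/7 ≈ -47.143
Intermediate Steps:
n(c) = (2 + c)*(6 + 2*c) (n(c) = (6 + 2*c)*(2 + c) = (2 + c)*(6 + 2*c))
A(F) = 1/(2*F)
(A(7)*(-11))*n(3) = (((½)/7)*(-11))*(12 + 2*3² + 10*3) = (((½)*(⅐))*(-11))*(12 + 2*9 + 30) = ((1/14)*(-11))*(12 + 18 + 30) = -11/14*60 = -330/7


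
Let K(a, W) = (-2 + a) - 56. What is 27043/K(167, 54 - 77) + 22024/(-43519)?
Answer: 1174483701/4743571 ≈ 247.59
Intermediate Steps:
K(a, W) = -58 + a
27043/K(167, 54 - 77) + 22024/(-43519) = 27043/(-58 + 167) + 22024/(-43519) = 27043/109 + 22024*(-1/43519) = 27043*(1/109) - 22024/43519 = 27043/109 - 22024/43519 = 1174483701/4743571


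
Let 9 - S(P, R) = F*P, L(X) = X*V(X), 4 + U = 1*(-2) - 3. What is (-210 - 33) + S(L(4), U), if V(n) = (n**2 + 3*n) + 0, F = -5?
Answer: 326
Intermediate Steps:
V(n) = n**2 + 3*n
U = -9 (U = -4 + (1*(-2) - 3) = -4 + (-2 - 3) = -4 - 5 = -9)
L(X) = X**2*(3 + X) (L(X) = X*(X*(3 + X)) = X**2*(3 + X))
S(P, R) = 9 + 5*P (S(P, R) = 9 - (-5)*P = 9 + 5*P)
(-210 - 33) + S(L(4), U) = (-210 - 33) + (9 + 5*(4**2*(3 + 4))) = -243 + (9 + 5*(16*7)) = -243 + (9 + 5*112) = -243 + (9 + 560) = -243 + 569 = 326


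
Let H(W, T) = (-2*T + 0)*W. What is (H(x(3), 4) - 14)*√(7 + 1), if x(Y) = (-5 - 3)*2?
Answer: 228*√2 ≈ 322.44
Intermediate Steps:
x(Y) = -16 (x(Y) = -8*2 = -16)
H(W, T) = -2*T*W (H(W, T) = (-2*T)*W = -2*T*W)
(H(x(3), 4) - 14)*√(7 + 1) = (-2*4*(-16) - 14)*√(7 + 1) = (128 - 14)*√8 = 114*(2*√2) = 228*√2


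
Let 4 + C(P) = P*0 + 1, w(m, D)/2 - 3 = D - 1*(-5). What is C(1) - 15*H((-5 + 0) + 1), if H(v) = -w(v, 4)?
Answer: 357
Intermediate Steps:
w(m, D) = 16 + 2*D (w(m, D) = 6 + 2*(D - 1*(-5)) = 6 + 2*(D + 5) = 6 + 2*(5 + D) = 6 + (10 + 2*D) = 16 + 2*D)
H(v) = -24 (H(v) = -(16 + 2*4) = -(16 + 8) = -1*24 = -24)
C(P) = -3 (C(P) = -4 + (P*0 + 1) = -4 + (0 + 1) = -4 + 1 = -3)
C(1) - 15*H((-5 + 0) + 1) = -3 - 15*(-24) = -3 + 360 = 357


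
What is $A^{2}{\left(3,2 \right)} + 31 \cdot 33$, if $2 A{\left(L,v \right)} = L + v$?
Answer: $\frac{4117}{4} \approx 1029.3$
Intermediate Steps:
$A{\left(L,v \right)} = \frac{L}{2} + \frac{v}{2}$ ($A{\left(L,v \right)} = \frac{L + v}{2} = \frac{L}{2} + \frac{v}{2}$)
$A^{2}{\left(3,2 \right)} + 31 \cdot 33 = \left(\frac{1}{2} \cdot 3 + \frac{1}{2} \cdot 2\right)^{2} + 31 \cdot 33 = \left(\frac{3}{2} + 1\right)^{2} + 1023 = \left(\frac{5}{2}\right)^{2} + 1023 = \frac{25}{4} + 1023 = \frac{4117}{4}$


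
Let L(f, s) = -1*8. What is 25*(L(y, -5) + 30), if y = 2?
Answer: 550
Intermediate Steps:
L(f, s) = -8
25*(L(y, -5) + 30) = 25*(-8 + 30) = 25*22 = 550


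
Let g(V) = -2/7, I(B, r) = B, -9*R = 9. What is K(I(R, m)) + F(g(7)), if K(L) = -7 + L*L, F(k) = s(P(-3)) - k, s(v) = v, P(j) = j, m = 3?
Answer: -61/7 ≈ -8.7143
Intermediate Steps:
R = -1 (R = -⅑*9 = -1)
g(V) = -2/7 (g(V) = -2*⅐ = -2/7)
F(k) = -3 - k
K(L) = -7 + L²
K(I(R, m)) + F(g(7)) = (-7 + (-1)²) + (-3 - 1*(-2/7)) = (-7 + 1) + (-3 + 2/7) = -6 - 19/7 = -61/7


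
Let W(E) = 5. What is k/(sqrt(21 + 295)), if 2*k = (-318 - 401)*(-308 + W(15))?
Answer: 217857*sqrt(79)/316 ≈ 6127.7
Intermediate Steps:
k = 217857/2 (k = ((-318 - 401)*(-308 + 5))/2 = (-719*(-303))/2 = (1/2)*217857 = 217857/2 ≈ 1.0893e+5)
k/(sqrt(21 + 295)) = 217857/(2*(sqrt(21 + 295))) = 217857/(2*(sqrt(316))) = 217857/(2*((2*sqrt(79)))) = 217857*(sqrt(79)/158)/2 = 217857*sqrt(79)/316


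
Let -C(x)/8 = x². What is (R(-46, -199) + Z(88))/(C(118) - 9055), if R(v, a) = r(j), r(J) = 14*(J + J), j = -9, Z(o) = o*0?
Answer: 28/13383 ≈ 0.0020922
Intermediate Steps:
Z(o) = 0
C(x) = -8*x²
r(J) = 28*J (r(J) = 14*(2*J) = 28*J)
R(v, a) = -252 (R(v, a) = 28*(-9) = -252)
(R(-46, -199) + Z(88))/(C(118) - 9055) = (-252 + 0)/(-8*118² - 9055) = -252/(-8*13924 - 9055) = -252/(-111392 - 9055) = -252/(-120447) = -252*(-1/120447) = 28/13383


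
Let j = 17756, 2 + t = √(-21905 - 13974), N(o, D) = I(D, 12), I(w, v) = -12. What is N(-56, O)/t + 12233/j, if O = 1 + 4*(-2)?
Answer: 146460961/212379516 + 4*I*√35879/11961 ≈ 0.68962 + 0.063345*I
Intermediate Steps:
O = -7 (O = 1 - 8 = -7)
N(o, D) = -12
t = -2 + I*√35879 (t = -2 + √(-21905 - 13974) = -2 + √(-35879) = -2 + I*√35879 ≈ -2.0 + 189.42*I)
N(-56, O)/t + 12233/j = -12/(-2 + I*√35879) + 12233/17756 = 12233/17756 - 12/(-2 + I*√35879)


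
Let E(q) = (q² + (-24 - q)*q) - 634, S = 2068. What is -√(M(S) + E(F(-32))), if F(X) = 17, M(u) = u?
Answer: -3*√114 ≈ -32.031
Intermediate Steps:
E(q) = -634 + q² + q*(-24 - q) (E(q) = (q² + q*(-24 - q)) - 634 = -634 + q² + q*(-24 - q))
-√(M(S) + E(F(-32))) = -√(2068 + (-634 - 24*17)) = -√(2068 + (-634 - 408)) = -√(2068 - 1042) = -√1026 = -3*√114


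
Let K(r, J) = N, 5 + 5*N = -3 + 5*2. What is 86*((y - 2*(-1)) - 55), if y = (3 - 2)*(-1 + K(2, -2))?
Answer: -23048/5 ≈ -4609.6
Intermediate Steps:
N = ⅖ (N = -1 + (-3 + 5*2)/5 = -1 + (-3 + 10)/5 = -1 + (⅕)*7 = -1 + 7/5 = ⅖ ≈ 0.40000)
K(r, J) = ⅖
y = -⅗ (y = (3 - 2)*(-1 + ⅖) = 1*(-⅗) = -⅗ ≈ -0.60000)
86*((y - 2*(-1)) - 55) = 86*((-⅗ - 2*(-1)) - 55) = 86*((-⅗ + 2) - 55) = 86*(7/5 - 55) = 86*(-268/5) = -23048/5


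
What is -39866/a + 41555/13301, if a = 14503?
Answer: 72414499/192904403 ≈ 0.37539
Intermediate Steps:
-39866/a + 41555/13301 = -39866/14503 + 41555/13301 = 72414499/192904403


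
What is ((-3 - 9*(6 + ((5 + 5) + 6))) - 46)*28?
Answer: -6916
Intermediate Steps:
((-3 - 9*(6 + ((5 + 5) + 6))) - 46)*28 = ((-3 - 9*(6 + (10 + 6))) - 46)*28 = ((-3 - 9*(6 + 16)) - 46)*28 = ((-3 - 9*22) - 46)*28 = ((-3 - 3*66) - 46)*28 = ((-3 - 198) - 46)*28 = (-201 - 46)*28 = -247*28 = -6916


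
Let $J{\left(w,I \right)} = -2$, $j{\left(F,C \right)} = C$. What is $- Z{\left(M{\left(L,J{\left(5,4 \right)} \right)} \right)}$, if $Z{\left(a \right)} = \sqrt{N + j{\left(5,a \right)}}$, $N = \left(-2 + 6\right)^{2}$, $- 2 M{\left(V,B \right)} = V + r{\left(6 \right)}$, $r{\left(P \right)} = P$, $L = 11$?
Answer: $- \frac{\sqrt{30}}{2} \approx -2.7386$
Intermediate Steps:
$M{\left(V,B \right)} = -3 - \frac{V}{2}$ ($M{\left(V,B \right)} = - \frac{V + 6}{2} = - \frac{6 + V}{2} = -3 - \frac{V}{2}$)
$N = 16$ ($N = 4^{2} = 16$)
$Z{\left(a \right)} = \sqrt{16 + a}$
$- Z{\left(M{\left(L,J{\left(5,4 \right)} \right)} \right)} = - \sqrt{16 - \frac{17}{2}} = - \sqrt{\frac{15}{2}} = - \frac{\sqrt{30}}{2}$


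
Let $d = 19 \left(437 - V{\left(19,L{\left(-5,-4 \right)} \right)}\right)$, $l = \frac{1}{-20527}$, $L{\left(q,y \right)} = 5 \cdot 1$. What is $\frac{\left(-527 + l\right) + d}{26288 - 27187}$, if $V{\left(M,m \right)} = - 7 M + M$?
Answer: $- \frac{204079433}{18453773} \approx -11.059$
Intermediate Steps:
$L{\left(q,y \right)} = 5$
$V{\left(M,m \right)} = - 6 M$
$l = - \frac{1}{20527} \approx -4.8716 \cdot 10^{-5}$
$d = 10469$ ($d = 19 \left(437 - \left(-6\right) 19\right) = 19 \left(437 - -114\right) = 19 \left(437 + 114\right) = 19 \cdot 551 = 10469$)
$\frac{\left(-527 + l\right) + d}{26288 - 27187} = \frac{\left(-527 - \frac{1}{20527}\right) + 10469}{26288 - 27187} = \frac{- \frac{10817730}{20527} + 10469}{-899} = \frac{204079433}{20527} \left(- \frac{1}{899}\right) = - \frac{204079433}{18453773}$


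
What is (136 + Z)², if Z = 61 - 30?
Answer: 27889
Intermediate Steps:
Z = 31
(136 + Z)² = (136 + 31)² = 167² = 27889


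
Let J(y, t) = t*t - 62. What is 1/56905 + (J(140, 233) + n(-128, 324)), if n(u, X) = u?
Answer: 3078503596/56905 ≈ 54099.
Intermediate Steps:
J(y, t) = -62 + t**2 (J(y, t) = t**2 - 62 = -62 + t**2)
1/56905 + (J(140, 233) + n(-128, 324)) = 1/56905 + ((-62 + 233**2) - 128) = 1/56905 + ((-62 + 54289) - 128) = 1/56905 + (54227 - 128) = 1/56905 + 54099 = 3078503596/56905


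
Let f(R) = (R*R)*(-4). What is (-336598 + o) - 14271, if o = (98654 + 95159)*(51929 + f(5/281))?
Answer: 794676466438788/78961 ≈ 1.0064e+10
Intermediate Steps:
f(R) = -4*R² (f(R) = R²*(-4) = -4*R²)
o = 794704171405897/78961 (o = (98654 + 95159)*(51929 - 4*(5/281)²) = 193813*(51929 - 4*(5*(1/281))²) = 193813*(51929 - 4*(5/281)²) = 193813*(51929 - 4*25/78961) = 193813*(51929 - 100/78961) = 193813*(4100365669/78961) = 794704171405897/78961 ≈ 1.0065e+10)
(-336598 + o) - 14271 = (-336598 + 794704171405897/78961) - 14271 = 794677593291219/78961 - 14271 = 794676466438788/78961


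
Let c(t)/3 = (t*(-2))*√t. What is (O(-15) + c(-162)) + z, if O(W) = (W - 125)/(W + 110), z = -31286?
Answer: -594462/19 + 8748*I*√2 ≈ -31287.0 + 12372.0*I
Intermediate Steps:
c(t) = -6*t^(3/2) (c(t) = 3*((t*(-2))*√t) = 3*((-2*t)*√t) = 3*(-2*t^(3/2)) = -6*t^(3/2))
O(W) = (-125 + W)/(110 + W)
(O(-15) + c(-162)) + z = ((-125 - 15)/(110 - 15) - (-8748)*I*√2) - 31286 = (-140/95 - (-8748)*I*√2) - 31286 = ((1/95)*(-140) + 8748*I*√2) - 31286 = (-28/19 + 8748*I*√2) - 31286 = -594462/19 + 8748*I*√2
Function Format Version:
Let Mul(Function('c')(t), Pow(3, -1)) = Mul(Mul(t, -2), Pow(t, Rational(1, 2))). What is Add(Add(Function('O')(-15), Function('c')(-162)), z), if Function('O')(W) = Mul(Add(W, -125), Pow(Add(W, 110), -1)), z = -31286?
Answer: Add(Rational(-594462, 19), Mul(8748, I, Pow(2, Rational(1, 2)))) ≈ Add(-31287., Mul(12372., I))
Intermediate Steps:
Function('c')(t) = Mul(-6, Pow(t, Rational(3, 2))) (Function('c')(t) = Mul(3, Mul(Mul(t, -2), Pow(t, Rational(1, 2)))) = Mul(3, Mul(Mul(-2, t), Pow(t, Rational(1, 2)))) = Mul(3, Mul(-2, Pow(t, Rational(3, 2)))) = Mul(-6, Pow(t, Rational(3, 2))))
Function('O')(W) = Mul(Pow(Add(110, W), -1), Add(-125, W)) (Function('O')(W) = Mul(Add(-125, W), Pow(Add(110, W), -1)) = Mul(Pow(Add(110, W), -1), Add(-125, W)))
Add(Add(Function('O')(-15), Function('c')(-162)), z) = Add(Add(Mul(Pow(Add(110, -15), -1), Add(-125, -15)), Mul(-6, Pow(-162, Rational(3, 2)))), -31286) = Add(Add(Mul(Pow(95, -1), -140), Mul(-6, Mul(-1458, I, Pow(2, Rational(1, 2))))), -31286) = Add(Add(Mul(Rational(1, 95), -140), Mul(8748, I, Pow(2, Rational(1, 2)))), -31286) = Add(Add(Rational(-28, 19), Mul(8748, I, Pow(2, Rational(1, 2)))), -31286) = Add(Rational(-594462, 19), Mul(8748, I, Pow(2, Rational(1, 2))))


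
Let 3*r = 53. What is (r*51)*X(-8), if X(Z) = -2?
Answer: -1802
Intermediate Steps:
r = 53/3 (r = (⅓)*53 = 53/3 ≈ 17.667)
(r*51)*X(-8) = ((53/3)*51)*(-2) = 901*(-2) = -1802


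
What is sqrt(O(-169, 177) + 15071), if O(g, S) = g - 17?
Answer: sqrt(14885) ≈ 122.00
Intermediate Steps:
O(g, S) = -17 + g
sqrt(O(-169, 177) + 15071) = sqrt((-17 - 169) + 15071) = sqrt(-186 + 15071) = sqrt(14885)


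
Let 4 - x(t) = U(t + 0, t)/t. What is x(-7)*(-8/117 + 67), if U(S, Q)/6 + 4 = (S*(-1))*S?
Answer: -2270990/819 ≈ -2772.9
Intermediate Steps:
U(S, Q) = -24 - 6*S² (U(S, Q) = -24 + 6*((S*(-1))*S) = -24 + 6*((-S)*S) = -24 + 6*(-S²) = -24 - 6*S²)
x(t) = 4 - (-24 - 6*t²)/t (x(t) = 4 - (-24 - 6*(t + 0)²)/t = 4 - (-24 - 6*t²)/t)
x(-7)*(-8/117 + 67) = (4 + 6*(-7) + 24/(-7))*(-8/117 + 67) = (4 - 42 + 24*(-⅐))*(-8*1/117 + 67) = (4 - 42 - 24/7)*(-8/117 + 67) = -290/7*7831/117 = -2270990/819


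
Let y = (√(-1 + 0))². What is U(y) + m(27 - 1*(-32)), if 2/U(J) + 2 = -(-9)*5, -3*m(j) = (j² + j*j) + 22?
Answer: -100102/43 ≈ -2328.0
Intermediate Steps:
m(j) = -22/3 - 2*j²/3 (m(j) = -((j² + j*j) + 22)/3 = -((j² + j²) + 22)/3 = -(2*j² + 22)/3 = -(22 + 2*j²)/3 = -22/3 - 2*j²/3)
y = -1 (y = (√(-1))² = I² = -1)
U(J) = 2/43 (U(J) = 2/(-2 - (-9)*5) = 2/(-2 - 9*(-5)) = 2/(-2 + 45) = 2/43)
U(y) + m(27 - 1*(-32)) = 2/43 + (-22/3 - 2*(27 - 1*(-32))²/3) = 2/43 + (-22/3 - 2*(27 + 32)²/3) = 2/43 + (-22/3 - ⅔*59²) = 2/43 + (-22/3 - ⅔*3481) = 2/43 + (-22/3 - 6962/3) = 2/43 - 2328 = -100102/43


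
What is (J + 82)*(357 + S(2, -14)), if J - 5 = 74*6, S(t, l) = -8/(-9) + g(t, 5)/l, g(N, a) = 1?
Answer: 2660015/14 ≈ 1.9000e+5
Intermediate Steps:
S(t, l) = 8/9 + 1/l (S(t, l) = -8/(-9) + 1/l = -8*(-⅑) + 1/l = 8/9 + 1/l)
J = 449 (J = 5 + 74*6 = 5 + 444 = 449)
(J + 82)*(357 + S(2, -14)) = (449 + 82)*(357 + (8/9 + 1/(-14))) = 531*(357 + (8/9 - 1/14)) = 531*(357 + 103/126) = 531*(45085/126) = 2660015/14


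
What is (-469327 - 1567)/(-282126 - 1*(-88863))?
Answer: 470894/193263 ≈ 2.4365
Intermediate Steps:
(-469327 - 1567)/(-282126 - 1*(-88863)) = -470894/(-282126 + 88863) = -470894/(-193263) = -470894*(-1/193263) = 470894/193263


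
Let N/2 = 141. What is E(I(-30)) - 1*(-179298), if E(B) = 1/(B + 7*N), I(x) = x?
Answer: 348555313/1944 ≈ 1.7930e+5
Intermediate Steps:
N = 282 (N = 2*141 = 282)
E(B) = 1/(1974 + B) (E(B) = 1/(B + 7*282) = 1/(B + 1974) = 1/(1974 + B))
E(I(-30)) - 1*(-179298) = 1/(1974 - 30) - 1*(-179298) = 1/1944 + 179298 = 348555313/1944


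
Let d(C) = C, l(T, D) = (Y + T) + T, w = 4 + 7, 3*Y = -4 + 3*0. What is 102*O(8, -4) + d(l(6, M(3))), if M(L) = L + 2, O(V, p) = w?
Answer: 3398/3 ≈ 1132.7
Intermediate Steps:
Y = -4/3 (Y = (-4 + 3*0)/3 = (-4 + 0)/3 = (⅓)*(-4) = -4/3 ≈ -1.3333)
w = 11
O(V, p) = 11
M(L) = 2 + L
l(T, D) = -4/3 + 2*T (l(T, D) = (-4/3 + T) + T = -4/3 + 2*T)
102*O(8, -4) + d(l(6, M(3))) = 102*11 + (-4/3 + 2*6) = 1122 + (-4/3 + 12) = 1122 + 32/3 = 3398/3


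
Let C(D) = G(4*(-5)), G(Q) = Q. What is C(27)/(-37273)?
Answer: 20/37273 ≈ 0.00053658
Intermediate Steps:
C(D) = -20 (C(D) = 4*(-5) = -20)
C(27)/(-37273) = -20/(-37273) = -20*(-1/37273) = 20/37273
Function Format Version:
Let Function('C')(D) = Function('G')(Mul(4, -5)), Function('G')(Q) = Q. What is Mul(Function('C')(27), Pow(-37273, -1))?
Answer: Rational(20, 37273) ≈ 0.00053658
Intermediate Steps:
Function('C')(D) = -20 (Function('C')(D) = Mul(4, -5) = -20)
Mul(Function('C')(27), Pow(-37273, -1)) = Mul(-20, Pow(-37273, -1)) = Mul(-20, Rational(-1, 37273)) = Rational(20, 37273)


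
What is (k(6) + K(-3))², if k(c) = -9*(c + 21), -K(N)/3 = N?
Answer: 54756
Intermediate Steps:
K(N) = -3*N
k(c) = -189 - 9*c (k(c) = -9*(21 + c) = -189 - 9*c)
(k(6) + K(-3))² = ((-189 - 9*6) - 3*(-3))² = ((-189 - 54) + 9)² = (-243 + 9)² = (-234)² = 54756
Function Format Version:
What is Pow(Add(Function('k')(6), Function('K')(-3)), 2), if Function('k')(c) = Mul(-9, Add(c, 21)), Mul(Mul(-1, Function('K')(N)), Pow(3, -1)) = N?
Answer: 54756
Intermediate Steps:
Function('K')(N) = Mul(-3, N)
Function('k')(c) = Add(-189, Mul(-9, c)) (Function('k')(c) = Mul(-9, Add(21, c)) = Add(-189, Mul(-9, c)))
Pow(Add(Function('k')(6), Function('K')(-3)), 2) = Pow(Add(Add(-189, Mul(-9, 6)), Mul(-3, -3)), 2) = Pow(Add(Add(-189, -54), 9), 2) = Pow(Add(-243, 9), 2) = Pow(-234, 2) = 54756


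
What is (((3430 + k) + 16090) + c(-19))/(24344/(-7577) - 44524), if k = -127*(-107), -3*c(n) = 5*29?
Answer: -375751007/506074038 ≈ -0.74248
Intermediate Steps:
c(n) = -145/3 (c(n) = -5*29/3 = -1/3*145 = -145/3)
k = 13589
(((3430 + k) + 16090) + c(-19))/(24344/(-7577) - 44524) = (((3430 + 13589) + 16090) - 145/3)/(24344/(-7577) - 44524) = ((17019 + 16090) - 145/3)/(24344*(-1/7577) - 44524) = (33109 - 145/3)/(-24344/7577 - 44524) = 99182/(3*(-337382692/7577)) = (99182/3)*(-7577/337382692) = -375751007/506074038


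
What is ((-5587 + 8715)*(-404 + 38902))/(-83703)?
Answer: -120421744/83703 ≈ -1438.7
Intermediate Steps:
((-5587 + 8715)*(-404 + 38902))/(-83703) = (3128*38498)*(-1/83703) = 120421744*(-1/83703) = -120421744/83703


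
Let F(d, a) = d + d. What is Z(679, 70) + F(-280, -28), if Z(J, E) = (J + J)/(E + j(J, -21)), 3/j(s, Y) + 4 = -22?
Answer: -982212/1817 ≈ -540.57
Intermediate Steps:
F(d, a) = 2*d
j(s, Y) = -3/26 (j(s, Y) = 3/(-4 - 22) = 3/(-26) = 3*(-1/26) = -3/26)
Z(J, E) = 2*J/(-3/26 + E) (Z(J, E) = (J + J)/(E - 3/26) = (2*J)/(-3/26 + E) = 2*J/(-3/26 + E))
Z(679, 70) + F(-280, -28) = 52*679/(-3 + 26*70) + 2*(-280) = 52*679/(-3 + 1820) - 560 = 52*679/1817 - 560 = 52*679*(1/1817) - 560 = 35308/1817 - 560 = -982212/1817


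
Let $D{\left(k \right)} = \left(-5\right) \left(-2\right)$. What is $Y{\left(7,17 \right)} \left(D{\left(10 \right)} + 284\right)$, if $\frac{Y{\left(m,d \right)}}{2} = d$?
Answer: $9996$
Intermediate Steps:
$Y{\left(m,d \right)} = 2 d$
$D{\left(k \right)} = 10$
$Y{\left(7,17 \right)} \left(D{\left(10 \right)} + 284\right) = 2 \cdot 17 \left(10 + 284\right) = 34 \cdot 294 = 9996$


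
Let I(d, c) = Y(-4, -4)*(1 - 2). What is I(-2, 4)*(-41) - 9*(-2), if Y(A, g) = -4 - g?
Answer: 18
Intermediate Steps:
I(d, c) = 0 (I(d, c) = (-4 - 1*(-4))*(1 - 2) = (-4 + 4)*(-1) = 0*(-1) = 0)
I(-2, 4)*(-41) - 9*(-2) = 0*(-41) - 9*(-2) = 0 + 18 = 18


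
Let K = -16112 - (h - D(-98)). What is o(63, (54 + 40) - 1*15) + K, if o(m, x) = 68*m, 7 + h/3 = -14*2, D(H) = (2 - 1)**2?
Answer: -11722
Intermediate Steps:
D(H) = 1 (D(H) = 1**2 = 1)
h = -105 (h = -21 + 3*(-14*2) = -21 + 3*(-28) = -21 - 84 = -105)
K = -16006 (K = -16112 - (-105 - 1*1) = -16112 - (-105 - 1) = -16112 - 1*(-106) = -16112 + 106 = -16006)
o(63, (54 + 40) - 1*15) + K = 68*63 - 16006 = 4284 - 16006 = -11722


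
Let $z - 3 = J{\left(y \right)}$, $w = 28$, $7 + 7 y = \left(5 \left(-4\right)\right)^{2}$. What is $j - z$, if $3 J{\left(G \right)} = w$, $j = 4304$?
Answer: $\frac{12875}{3} \approx 4291.7$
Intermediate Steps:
$y = \frac{393}{7}$ ($y = -1 + \frac{\left(5 \left(-4\right)\right)^{2}}{7} = -1 + \frac{\left(-20\right)^{2}}{7} = -1 + \frac{1}{7} \cdot 400 = -1 + \frac{400}{7} = \frac{393}{7} \approx 56.143$)
$J{\left(G \right)} = \frac{28}{3}$ ($J{\left(G \right)} = \frac{1}{3} \cdot 28 = \frac{28}{3}$)
$z = \frac{37}{3}$ ($z = 3 + \frac{28}{3} = \frac{37}{3} \approx 12.333$)
$j - z = 4304 - \frac{37}{3} = \frac{12875}{3}$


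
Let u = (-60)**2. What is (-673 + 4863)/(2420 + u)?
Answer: 419/602 ≈ 0.69601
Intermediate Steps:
u = 3600
(-673 + 4863)/(2420 + u) = (-673 + 4863)/(2420 + 3600) = 4190/6020 = 4190*(1/6020) = 419/602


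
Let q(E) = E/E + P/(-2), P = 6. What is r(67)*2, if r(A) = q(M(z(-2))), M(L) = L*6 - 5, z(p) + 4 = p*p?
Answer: -4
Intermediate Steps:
z(p) = -4 + p² (z(p) = -4 + p*p = -4 + p²)
M(L) = -5 + 6*L (M(L) = 6*L - 5 = -5 + 6*L)
q(E) = -2 (q(E) = E/E + 6/(-2) = 1 + 6*(-½) = 1 - 3 = -2)
r(A) = -2
r(67)*2 = -2*2 = -4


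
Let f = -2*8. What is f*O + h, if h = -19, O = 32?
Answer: -531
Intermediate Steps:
f = -16
f*O + h = -16*32 - 19 = -512 - 19 = -531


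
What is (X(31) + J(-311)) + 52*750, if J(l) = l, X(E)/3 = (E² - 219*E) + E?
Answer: 21298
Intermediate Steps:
X(E) = -654*E + 3*E² (X(E) = 3*((E² - 219*E) + E) = 3*(E² - 218*E) = -654*E + 3*E²)
(X(31) + J(-311)) + 52*750 = (3*31*(-218 + 31) - 311) + 52*750 = (3*31*(-187) - 311) + 39000 = (-17391 - 311) + 39000 = -17702 + 39000 = 21298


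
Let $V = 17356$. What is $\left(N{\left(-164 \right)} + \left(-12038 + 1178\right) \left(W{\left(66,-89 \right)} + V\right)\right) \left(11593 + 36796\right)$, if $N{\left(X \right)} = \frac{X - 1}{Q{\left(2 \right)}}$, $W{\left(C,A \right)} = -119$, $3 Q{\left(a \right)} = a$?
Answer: $- \frac{18116267464515}{2} \approx -9.0581 \cdot 10^{12}$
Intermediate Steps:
$Q{\left(a \right)} = \frac{a}{3}$
$N{\left(X \right)} = - \frac{3}{2} + \frac{3 X}{2}$ ($N{\left(X \right)} = \frac{X - 1}{\frac{1}{3} \cdot 2} = \frac{-1 + X}{\frac{2}{3}} = \left(-1 + X\right) \frac{3}{2} = - \frac{3}{2} + \frac{3 X}{2}$)
$\left(N{\left(-164 \right)} + \left(-12038 + 1178\right) \left(W{\left(66,-89 \right)} + V\right)\right) \left(11593 + 36796\right) = \left(\left(- \frac{3}{2} + \frac{3}{2} \left(-164\right)\right) + \left(-12038 + 1178\right) \left(-119 + 17356\right)\right) \left(11593 + 36796\right) = \left(\left(- \frac{3}{2} - 246\right) - 187193820\right) 48389 = \left(- \frac{495}{2} - 187193820\right) 48389 = \left(- \frac{374388135}{2}\right) 48389 = - \frac{18116267464515}{2}$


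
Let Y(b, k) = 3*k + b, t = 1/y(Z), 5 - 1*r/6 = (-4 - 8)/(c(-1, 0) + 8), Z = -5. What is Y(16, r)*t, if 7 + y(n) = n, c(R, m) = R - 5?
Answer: -107/6 ≈ -17.833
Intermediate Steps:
c(R, m) = -5 + R
y(n) = -7 + n
r = 66 (r = 30 - 6*(-4 - 8)/((-5 - 1) + 8) = 30 - (-72)/(-6 + 8) = 30 - (-72)/2 = 30 - 6*(-6) = 30 + 36 = 66)
t = -1/12 (t = 1/(-7 - 5) = 1/(-12) = -1/12 ≈ -0.083333)
Y(b, k) = b + 3*k
Y(16, r)*t = (16 + 3*66)*(-1/12) = (16 + 198)*(-1/12) = 214*(-1/12) = -107/6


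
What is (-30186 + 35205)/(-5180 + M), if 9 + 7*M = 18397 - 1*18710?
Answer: -1673/1742 ≈ -0.96039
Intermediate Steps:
M = -46 (M = -9/7 + (18397 - 1*18710)/7 = -9/7 + (18397 - 18710)/7 = -9/7 + (1/7)*(-313) = -9/7 - 313/7 = -46)
(-30186 + 35205)/(-5180 + M) = (-30186 + 35205)/(-5180 - 46) = 5019/(-5226) = 5019*(-1/5226) = -1673/1742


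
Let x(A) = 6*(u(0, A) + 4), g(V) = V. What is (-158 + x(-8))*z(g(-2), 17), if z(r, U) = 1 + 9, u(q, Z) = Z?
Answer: -1820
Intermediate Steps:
x(A) = 24 + 6*A (x(A) = 6*(A + 4) = 6*(4 + A) = 24 + 6*A)
z(r, U) = 10
(-158 + x(-8))*z(g(-2), 17) = (-158 + (24 + 6*(-8)))*10 = (-158 + (24 - 48))*10 = (-158 - 24)*10 = -182*10 = -1820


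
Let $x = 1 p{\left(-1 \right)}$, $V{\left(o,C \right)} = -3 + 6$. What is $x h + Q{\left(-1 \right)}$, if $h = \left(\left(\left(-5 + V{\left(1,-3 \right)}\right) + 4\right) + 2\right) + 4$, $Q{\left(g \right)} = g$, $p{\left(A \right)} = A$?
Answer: $-9$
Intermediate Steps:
$V{\left(o,C \right)} = 3$
$x = -1$ ($x = 1 \left(-1\right) = -1$)
$h = 8$ ($h = \left(\left(\left(-5 + 3\right) + 4\right) + 2\right) + 4 = \left(\left(-2 + 4\right) + 2\right) + 4 = \left(2 + 2\right) + 4 = 4 + 4 = 8$)
$x h + Q{\left(-1 \right)} = \left(-1\right) 8 - 1 = -8 - 1 = -9$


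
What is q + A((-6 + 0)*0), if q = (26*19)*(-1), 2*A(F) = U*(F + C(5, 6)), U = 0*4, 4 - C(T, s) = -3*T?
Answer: -494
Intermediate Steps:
C(T, s) = 4 + 3*T (C(T, s) = 4 - (-3)*T = 4 + 3*T)
U = 0
A(F) = 0 (A(F) = (0*(F + (4 + 3*5)))/2 = (0*(F + (4 + 15)))/2 = (0*(F + 19))/2 = (0*(19 + F))/2 = (½)*0 = 0)
q = -494 (q = 494*(-1) = -494)
q + A((-6 + 0)*0) = -494 + 0 = -494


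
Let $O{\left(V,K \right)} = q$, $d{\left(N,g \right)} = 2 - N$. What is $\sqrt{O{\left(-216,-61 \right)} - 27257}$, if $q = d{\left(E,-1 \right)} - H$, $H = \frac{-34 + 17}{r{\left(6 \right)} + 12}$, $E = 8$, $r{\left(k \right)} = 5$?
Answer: $i \sqrt{27262} \approx 165.11 i$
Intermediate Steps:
$H = -1$ ($H = \frac{-34 + 17}{5 + 12} = - \frac{17}{17} = \left(-17\right) \frac{1}{17} = -1$)
$q = -5$ ($q = \left(2 - 8\right) - -1 = \left(2 - 8\right) + 1 = -6 + 1 = -5$)
$O{\left(V,K \right)} = -5$
$\sqrt{O{\left(-216,-61 \right)} - 27257} = \sqrt{-5 - 27257} = \sqrt{-27262} = i \sqrt{27262}$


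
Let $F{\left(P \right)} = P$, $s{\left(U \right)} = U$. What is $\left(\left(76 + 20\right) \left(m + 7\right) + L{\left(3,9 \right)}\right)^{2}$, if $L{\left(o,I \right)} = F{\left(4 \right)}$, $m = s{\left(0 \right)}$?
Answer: $456976$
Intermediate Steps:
$m = 0$
$L{\left(o,I \right)} = 4$
$\left(\left(76 + 20\right) \left(m + 7\right) + L{\left(3,9 \right)}\right)^{2} = \left(\left(76 + 20\right) \left(0 + 7\right) + 4\right)^{2} = \left(96 \cdot 7 + 4\right)^{2} = \left(672 + 4\right)^{2} = 676^{2} = 456976$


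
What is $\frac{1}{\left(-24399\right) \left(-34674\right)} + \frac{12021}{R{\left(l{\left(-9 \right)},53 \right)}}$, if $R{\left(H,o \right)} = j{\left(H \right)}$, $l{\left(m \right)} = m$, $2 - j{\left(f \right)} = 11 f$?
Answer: $\frac{10169897341547}{85447103526} \approx 119.02$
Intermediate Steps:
$j{\left(f \right)} = 2 - 11 f$
$R{\left(H,o \right)} = 2 - 11 H$
$\frac{1}{\left(-24399\right) \left(-34674\right)} + \frac{12021}{R{\left(l{\left(-9 \right)},53 \right)}} = \frac{1}{\left(-24399\right) \left(-34674\right)} + \frac{12021}{2 - -99} = \left(- \frac{1}{24399}\right) \left(- \frac{1}{34674}\right) + \frac{12021}{2 + 99} = \frac{1}{846010926} + \frac{12021}{101} = \frac{10169897341547}{85447103526}$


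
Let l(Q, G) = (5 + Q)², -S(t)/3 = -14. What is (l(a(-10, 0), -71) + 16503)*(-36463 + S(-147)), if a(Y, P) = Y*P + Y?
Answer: -601966288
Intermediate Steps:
S(t) = 42 (S(t) = -3*(-14) = 42)
a(Y, P) = Y + P*Y (a(Y, P) = P*Y + Y = Y + P*Y)
(l(a(-10, 0), -71) + 16503)*(-36463 + S(-147)) = ((5 - 10*(1 + 0))² + 16503)*(-36463 + 42) = ((5 - 10*1)² + 16503)*(-36421) = ((5 - 10)² + 16503)*(-36421) = ((-5)² + 16503)*(-36421) = (25 + 16503)*(-36421) = 16528*(-36421) = -601966288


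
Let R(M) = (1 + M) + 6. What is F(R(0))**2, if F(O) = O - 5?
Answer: 4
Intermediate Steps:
R(M) = 7 + M
F(O) = -5 + O
F(R(0))**2 = (-5 + (7 + 0))**2 = (-5 + 7)**2 = 2**2 = 4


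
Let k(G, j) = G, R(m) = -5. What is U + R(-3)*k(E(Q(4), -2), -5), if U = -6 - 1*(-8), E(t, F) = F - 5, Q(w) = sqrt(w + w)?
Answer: 37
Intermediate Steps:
Q(w) = sqrt(2)*sqrt(w) (Q(w) = sqrt(2*w) = sqrt(2)*sqrt(w))
E(t, F) = -5 + F
U = 2 (U = -6 + 8 = 2)
U + R(-3)*k(E(Q(4), -2), -5) = 2 - 5*(-5 - 2) = 2 - 5*(-7) = 2 + 35 = 37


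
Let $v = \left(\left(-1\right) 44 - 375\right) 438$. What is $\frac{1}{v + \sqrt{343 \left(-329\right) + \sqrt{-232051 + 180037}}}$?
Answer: $- \frac{1}{183522 - \sqrt{-112847 + i \sqrt{52014}}} \approx -5.4489 \cdot 10^{-6} - 9.974 \cdot 10^{-9} i$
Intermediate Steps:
$v = -183522$ ($v = \left(-44 - 375\right) 438 = \left(-419\right) 438 = -183522$)
$\frac{1}{v + \sqrt{343 \left(-329\right) + \sqrt{-232051 + 180037}}} = \frac{1}{-183522 + \sqrt{343 \left(-329\right) + \sqrt{-232051 + 180037}}} = \frac{1}{-183522 + \sqrt{-112847 + \sqrt{-52014}}} = \frac{1}{-183522 + \sqrt{-112847 + i \sqrt{52014}}}$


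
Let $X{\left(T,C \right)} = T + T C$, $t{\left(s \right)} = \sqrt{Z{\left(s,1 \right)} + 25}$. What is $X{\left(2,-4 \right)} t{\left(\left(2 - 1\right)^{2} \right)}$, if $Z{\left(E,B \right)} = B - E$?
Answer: $-30$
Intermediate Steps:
$t{\left(s \right)} = \sqrt{26 - s}$ ($t{\left(s \right)} = \sqrt{\left(1 - s\right) + 25} = \sqrt{26 - s}$)
$X{\left(T,C \right)} = T + C T$
$X{\left(2,-4 \right)} t{\left(\left(2 - 1\right)^{2} \right)} = 2 \left(1 - 4\right) \sqrt{26 - \left(2 - 1\right)^{2}} = 2 \left(-3\right) \sqrt{26 - 1^{2}} = - 6 \sqrt{26 - 1} = - 6 \sqrt{25} = \left(-6\right) 5 = -30$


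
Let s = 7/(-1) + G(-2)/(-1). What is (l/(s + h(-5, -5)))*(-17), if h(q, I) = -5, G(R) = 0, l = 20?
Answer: 85/3 ≈ 28.333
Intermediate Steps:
s = -7 (s = 7/(-1) + 0/(-1) = 7*(-1) + 0*(-1) = -7 + 0 = -7)
(l/(s + h(-5, -5)))*(-17) = (20/(-7 - 5))*(-17) = (20/(-12))*(-17) = -1/12*20*(-17) = -5/3*(-17) = 85/3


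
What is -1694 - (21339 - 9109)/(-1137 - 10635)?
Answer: -9964769/5886 ≈ -1693.0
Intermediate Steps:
-1694 - (21339 - 9109)/(-1137 - 10635) = -1694 - 12230/(-11772) = -1694 - 12230*(-1)/11772 = -1694 - 1*(-6115/5886) = -1694 + 6115/5886 = -9964769/5886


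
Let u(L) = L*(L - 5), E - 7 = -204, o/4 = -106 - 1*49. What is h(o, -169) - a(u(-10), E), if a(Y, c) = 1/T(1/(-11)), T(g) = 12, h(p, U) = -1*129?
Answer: -1549/12 ≈ -129.08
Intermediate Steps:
o = -620 (o = 4*(-106 - 1*49) = 4*(-106 - 49) = 4*(-155) = -620)
h(p, U) = -129
E = -197 (E = 7 - 204 = -197)
u(L) = L*(-5 + L)
a(Y, c) = 1/12
h(o, -169) - a(u(-10), E) = -129 - 1*1/12 = -129 - 1/12 = -1549/12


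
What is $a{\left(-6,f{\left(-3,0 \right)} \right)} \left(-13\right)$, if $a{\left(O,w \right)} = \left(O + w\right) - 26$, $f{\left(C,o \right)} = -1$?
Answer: $429$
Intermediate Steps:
$a{\left(O,w \right)} = -26 + O + w$
$a{\left(-6,f{\left(-3,0 \right)} \right)} \left(-13\right) = \left(-26 - 6 - 1\right) \left(-13\right) = \left(-33\right) \left(-13\right) = 429$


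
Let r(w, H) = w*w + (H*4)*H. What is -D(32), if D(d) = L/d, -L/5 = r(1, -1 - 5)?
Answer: 725/32 ≈ 22.656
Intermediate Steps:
r(w, H) = w**2 + 4*H**2 (r(w, H) = w**2 + (4*H)*H = w**2 + 4*H**2)
L = -725 (L = -5*(1**2 + 4*(-1 - 5)**2) = -5*(1 + 4*(-6)**2) = -5*(1 + 4*36) = -5*(1 + 144) = -5*145 = -725)
D(d) = -725/d
-D(32) = -(-725)/32 = -1*(-725/32) = 725/32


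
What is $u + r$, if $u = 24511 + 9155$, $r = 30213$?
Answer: $63879$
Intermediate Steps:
$u = 33666$
$u + r = 33666 + 30213 = 63879$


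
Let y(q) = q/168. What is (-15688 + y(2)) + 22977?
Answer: 612277/84 ≈ 7289.0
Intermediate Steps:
y(q) = q/168 (y(q) = q*(1/168) = q/168)
(-15688 + y(2)) + 22977 = (-15688 + (1/168)*2) + 22977 = (-15688 + 1/84) + 22977 = -1317791/84 + 22977 = 612277/84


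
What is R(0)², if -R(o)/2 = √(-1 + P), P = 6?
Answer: 20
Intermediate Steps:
R(o) = -2*√5 (R(o) = -2*√(-1 + 6) = -2*√5)
R(0)² = (-2*√5)² = 20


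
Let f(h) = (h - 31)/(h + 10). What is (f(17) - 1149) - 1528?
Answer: -72293/27 ≈ -2677.5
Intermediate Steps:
f(h) = (-31 + h)/(10 + h)
(f(17) - 1149) - 1528 = ((-31 + 17)/(10 + 17) - 1149) - 1528 = (-14/27 - 1149) - 1528 = -31037/27 - 1528 = -72293/27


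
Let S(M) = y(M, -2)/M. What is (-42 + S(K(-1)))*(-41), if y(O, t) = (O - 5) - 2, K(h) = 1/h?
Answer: 1394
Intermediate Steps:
y(O, t) = -7 + O (y(O, t) = (-5 + O) - 2 = -7 + O)
S(M) = (-7 + M)/M
(-42 + S(K(-1)))*(-41) = (-42 + (-7 + 1/(-1))/(1/(-1)))*(-41) = (-42 + (-7 - 1)/(-1))*(-41) = (-42 - 1*(-8))*(-41) = (-42 + 8)*(-41) = -34*(-41) = 1394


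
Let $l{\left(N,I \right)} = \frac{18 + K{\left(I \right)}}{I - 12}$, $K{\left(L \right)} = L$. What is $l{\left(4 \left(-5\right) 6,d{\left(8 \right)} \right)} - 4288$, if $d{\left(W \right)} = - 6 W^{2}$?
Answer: $- \frac{282947}{66} \approx -4287.1$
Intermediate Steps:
$l{\left(N,I \right)} = \frac{18 + I}{-12 + I}$ ($l{\left(N,I \right)} = \frac{18 + I}{I - 12} = \frac{18 + I}{-12 + I}$)
$l{\left(4 \left(-5\right) 6,d{\left(8 \right)} \right)} - 4288 = \frac{18 - 6 \cdot 8^{2}}{-12 - 6 \cdot 8^{2}} - 4288 = \frac{18 - 384}{-12 - 384} - 4288 = \frac{1}{-396} \left(-366\right) - 4288 = \left(- \frac{1}{396}\right) \left(-366\right) - 4288 = \frac{61}{66} - 4288 = - \frac{282947}{66}$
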